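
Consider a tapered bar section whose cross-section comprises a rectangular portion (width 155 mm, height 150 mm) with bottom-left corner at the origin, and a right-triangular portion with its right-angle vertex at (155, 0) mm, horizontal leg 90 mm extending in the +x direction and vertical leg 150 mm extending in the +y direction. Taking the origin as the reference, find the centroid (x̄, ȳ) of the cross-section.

x̄ = 101.69 mm, ȳ = 69.38 mm

rectangular portion: A = 155 × 150 = 23250.00, centroid at (77.50, 75.00).
triangular portion: A = ½·90·150 = 6750.00, centroid at (185.00, 50.00).
ΣA = 30000.00 mm²
ΣAx̄ = (23250.00)(77.50) + (6750.00)(185.00) = 3050625.00 mm³
ΣAȳ = (23250.00)(75.00) + (6750.00)(50.00) = 2081250.00 mm³
x̄ = 3050625.00 / 30000.00 = 101.69 mm
ȳ = 2081250.00 / 30000.00 = 69.38 mm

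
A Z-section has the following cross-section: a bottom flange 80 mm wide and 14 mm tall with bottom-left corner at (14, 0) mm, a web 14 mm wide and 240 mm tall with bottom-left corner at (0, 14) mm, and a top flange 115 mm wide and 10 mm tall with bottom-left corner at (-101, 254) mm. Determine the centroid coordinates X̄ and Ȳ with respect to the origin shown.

bottom flange: A = 80 × 14 = 1120.00, centroid at (54.00, 7.00).
web: A = 14 × 240 = 3360.00, centroid at (7.00, 134.00).
top flange: A = 115 × 10 = 1150.00, centroid at (-43.50, 259.00).
ΣA = 5630.00 mm²
ΣAX̄ = (1120.00)(54.00) + (3360.00)(7.00) + (1150.00)(-43.50) = 33975.00 mm³
ΣAȲ = (1120.00)(7.00) + (3360.00)(134.00) + (1150.00)(259.00) = 755930.00 mm³
X̄ = 33975.00 / 5630.00 = 6.03 mm
Ȳ = 755930.00 / 5630.00 = 134.27 mm

X̄ = 6.03 mm, Ȳ = 134.27 mm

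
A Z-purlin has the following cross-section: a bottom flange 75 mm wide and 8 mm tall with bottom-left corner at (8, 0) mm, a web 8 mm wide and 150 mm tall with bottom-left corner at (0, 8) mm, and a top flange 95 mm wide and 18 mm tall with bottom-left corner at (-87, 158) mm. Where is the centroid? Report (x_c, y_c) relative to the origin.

bottom flange: A = 75 × 8 = 600.00, centroid at (45.50, 4.00).
web: A = 8 × 150 = 1200.00, centroid at (4.00, 83.00).
top flange: A = 95 × 18 = 1710.00, centroid at (-39.50, 167.00).
ΣA = 3510.00 mm², ΣAx_c = -35445.00 mm³, ΣAy_c = 387570.00 mm³.
x_c = -35445.00/3510.00 = -10.10 mm; y_c = 387570.00/3510.00 = 110.42 mm.

x_c = -10.10 mm, y_c = 110.42 mm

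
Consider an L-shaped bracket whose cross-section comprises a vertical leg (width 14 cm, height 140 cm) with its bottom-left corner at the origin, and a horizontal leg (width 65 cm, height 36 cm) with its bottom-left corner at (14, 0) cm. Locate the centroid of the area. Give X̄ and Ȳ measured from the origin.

X̄ = 28.50 cm, Ȳ = 41.70 cm

Part | A | x̄ᵢ | ȳᵢ | A·x̄ᵢ | A·ȳᵢ
vertical leg | 1960.00 | 7.00 | 70.00 | 13720.00 | 137200.00
horizontal leg | 2340.00 | 46.50 | 18.00 | 108810.00 | 42120.00
Σ | 4300.00 |  |  | 122530.00 | 179320.00
X̄ = 122530.00 / 4300.00 = 28.50 cm
Ȳ = 179320.00 / 4300.00 = 41.70 cm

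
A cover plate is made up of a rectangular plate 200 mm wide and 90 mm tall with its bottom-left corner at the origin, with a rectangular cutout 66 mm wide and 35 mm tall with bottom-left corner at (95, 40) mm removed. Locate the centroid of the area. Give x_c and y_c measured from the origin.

Part | A | x̄ᵢ | ȳᵢ | A·x̄ᵢ | A·ȳᵢ
plate | 18000.00 | 100.00 | 45.00 | 1800000.00 | 810000.00
hole | -2310.00 | 128.00 | 57.50 | -295680.00 | -132825.00
Σ | 15690.00 |  |  | 1504320.00 | 677175.00
x_c = 1504320.00 / 15690.00 = 95.88 mm
y_c = 677175.00 / 15690.00 = 43.16 mm

x_c = 95.88 mm, y_c = 43.16 mm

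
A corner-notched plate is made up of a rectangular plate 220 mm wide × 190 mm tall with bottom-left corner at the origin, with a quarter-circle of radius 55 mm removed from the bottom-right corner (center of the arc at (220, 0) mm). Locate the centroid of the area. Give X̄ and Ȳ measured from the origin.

X̄ = 104.78 mm, Ȳ = 99.32 mm

Part | A | x̄ᵢ | ȳᵢ | A·x̄ᵢ | A·ȳᵢ
plate | 41800.00 | 110.00 | 95.00 | 4598000.00 | 3971000.00
removed quarter-circle | -2375.83 | 196.66 | 23.34 | -467224.14 | -55458.33
Σ | 39424.17 |  |  | 4130775.86 | 3915541.67
X̄ = 4130775.86 / 39424.17 = 104.78 mm
Ȳ = 3915541.67 / 39424.17 = 99.32 mm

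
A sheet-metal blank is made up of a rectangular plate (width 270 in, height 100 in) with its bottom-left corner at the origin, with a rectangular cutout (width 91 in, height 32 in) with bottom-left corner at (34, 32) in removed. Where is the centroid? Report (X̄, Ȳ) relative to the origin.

X̄ = 141.71 in, Ȳ = 50.24 in

plate: A = 270 × 100 = 27000.00, centroid at (135.00, 50.00).
hole: A = −(91 × 32) = -2912.00, centroid at (79.50, 48.00).
ΣA = 24088.00 in²
ΣAX̄ = (27000.00)(135.00) + (-2912.00)(79.50) = 3413496.00 in³
ΣAȲ = (27000.00)(50.00) + (-2912.00)(48.00) = 1210224.00 in³
X̄ = 3413496.00 / 24088.00 = 141.71 in
Ȳ = 1210224.00 / 24088.00 = 50.24 in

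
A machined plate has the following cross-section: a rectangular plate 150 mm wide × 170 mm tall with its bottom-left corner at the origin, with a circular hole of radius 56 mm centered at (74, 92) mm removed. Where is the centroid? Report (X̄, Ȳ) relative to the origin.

X̄ = 75.63 mm, Ȳ = 80.59 mm

plate: A = 150 × 170 = 25500.00, centroid at (75.00, 85.00).
hole: A = −π·56² = -9852.03, centroid at (74.00, 92.00).
ΣA = 15647.97 mm²
ΣAX̄ = (25500.00)(75.00) + (-9852.03)(74.00) = 1183449.44 mm³
ΣAȲ = (25500.00)(85.00) + (-9852.03)(92.00) = 1261112.82 mm³
X̄ = 1183449.44 / 15647.97 = 75.63 mm
Ȳ = 1261112.82 / 15647.97 = 80.59 mm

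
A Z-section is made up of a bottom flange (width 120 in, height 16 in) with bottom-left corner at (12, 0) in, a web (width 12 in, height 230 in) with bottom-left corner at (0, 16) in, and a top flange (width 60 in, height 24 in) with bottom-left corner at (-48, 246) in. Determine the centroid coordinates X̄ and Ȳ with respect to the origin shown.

X̄ = 21.06 in, Ȳ = 122.29 in

bottom flange: A = 120 × 16 = 1920.00, centroid at (72.00, 8.00).
web: A = 12 × 230 = 2760.00, centroid at (6.00, 131.00).
top flange: A = 60 × 24 = 1440.00, centroid at (-18.00, 258.00).
ΣA = 6120.00 in²
ΣAX̄ = (1920.00)(72.00) + (2760.00)(6.00) + (1440.00)(-18.00) = 128880.00 in³
ΣAȲ = (1920.00)(8.00) + (2760.00)(131.00) + (1440.00)(258.00) = 748440.00 in³
X̄ = 128880.00 / 6120.00 = 21.06 in
Ȳ = 748440.00 / 6120.00 = 122.29 in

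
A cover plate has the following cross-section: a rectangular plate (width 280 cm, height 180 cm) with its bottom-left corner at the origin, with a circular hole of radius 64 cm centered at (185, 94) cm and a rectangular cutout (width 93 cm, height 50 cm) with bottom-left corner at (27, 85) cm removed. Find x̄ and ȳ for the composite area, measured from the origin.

x̄ = 131.79 cm, ȳ = 85.61 cm

plate: A = 280 × 180 = 50400.00, centroid at (140.00, 90.00).
hole 1: A = −π·64² = -12867.96, centroid at (185.00, 94.00).
hole 2: A = −(93 × 50) = -4650.00, centroid at (73.50, 110.00).
ΣA = 32882.04 cm², ΣAx̄ = 4333651.75 cm³, ΣAȳ = 2814911.43 cm³.
x̄ = 4333651.75/32882.04 = 131.79 cm; ȳ = 2814911.43/32882.04 = 85.61 cm.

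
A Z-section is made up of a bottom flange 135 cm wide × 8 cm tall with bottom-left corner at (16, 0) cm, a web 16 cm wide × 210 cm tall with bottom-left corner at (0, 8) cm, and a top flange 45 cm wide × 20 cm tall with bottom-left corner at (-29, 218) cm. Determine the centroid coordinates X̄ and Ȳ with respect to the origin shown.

X̄ = 20.83 cm, Ȳ = 110.34 cm

bottom flange: A = 135 × 8 = 1080.00, centroid at (83.50, 4.00).
web: A = 16 × 210 = 3360.00, centroid at (8.00, 113.00).
top flange: A = 45 × 20 = 900.00, centroid at (-6.50, 228.00).
ΣA = 5340.00 cm²
ΣAX̄ = (1080.00)(83.50) + (3360.00)(8.00) + (900.00)(-6.50) = 111210.00 cm³
ΣAȲ = (1080.00)(4.00) + (3360.00)(113.00) + (900.00)(228.00) = 589200.00 cm³
X̄ = 111210.00 / 5340.00 = 20.83 cm
Ȳ = 589200.00 / 5340.00 = 110.34 cm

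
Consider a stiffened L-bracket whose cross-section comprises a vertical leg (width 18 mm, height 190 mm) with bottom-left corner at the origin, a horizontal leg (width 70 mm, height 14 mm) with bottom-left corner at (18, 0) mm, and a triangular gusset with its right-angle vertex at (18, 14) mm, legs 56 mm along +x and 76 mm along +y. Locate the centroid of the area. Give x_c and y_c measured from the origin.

Part | A | x̄ᵢ | ȳᵢ | A·x̄ᵢ | A·ȳᵢ
vertical leg | 3420.00 | 9.00 | 95.00 | 30780.00 | 324900.00
horizontal leg | 980.00 | 53.00 | 7.00 | 51940.00 | 6860.00
gusset | 2128.00 | 36.67 | 39.33 | 78026.67 | 83701.33
Σ | 6528.00 |  |  | 160746.67 | 415461.33
x_c = 160746.67 / 6528.00 = 24.62 mm
y_c = 415461.33 / 6528.00 = 63.64 mm

x_c = 24.62 mm, y_c = 63.64 mm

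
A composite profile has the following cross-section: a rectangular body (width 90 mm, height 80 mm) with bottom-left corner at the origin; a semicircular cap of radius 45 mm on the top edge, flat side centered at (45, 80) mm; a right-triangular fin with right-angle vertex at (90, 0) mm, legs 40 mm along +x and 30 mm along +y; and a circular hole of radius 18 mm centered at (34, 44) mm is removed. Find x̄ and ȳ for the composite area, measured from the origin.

rectangular body: A = 90 × 80 = 7200.00, centroid at (45.00, 40.00).
semicircular top: A = ½π·45² = 3180.86, centroid at (45.00, 99.10).
triangular fin: A = ½·40·30 = 600.00, centroid at (103.33, 10.00).
hole: A = −π·18² = -1017.88, centroid at (34.00, 44.00).
ΣA = 9962.99 mm²
ΣAx̄ = (7200.00)(45.00) + (3180.86)(45.00) + (600.00)(103.33) + (-1017.88)(34.00) = 494531.03 mm³
ΣAȳ = (7200.00)(40.00) + (3180.86)(99.10) + (600.00)(10.00) + (-1017.88)(44.00) = 564432.46 mm³
x̄ = 494531.03 / 9962.99 = 49.64 mm
ȳ = 564432.46 / 9962.99 = 56.65 mm

x̄ = 49.64 mm, ȳ = 56.65 mm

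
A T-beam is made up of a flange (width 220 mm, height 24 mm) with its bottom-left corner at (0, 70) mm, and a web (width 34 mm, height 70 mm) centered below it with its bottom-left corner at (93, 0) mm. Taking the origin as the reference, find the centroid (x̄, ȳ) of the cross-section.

web: A = 34 × 70 = 2380.00, centroid at (110.00, 35.00).
flange: A = 220 × 24 = 5280.00, centroid at (110.00, 82.00).
ΣA = 7660.00 mm²
ΣAx̄ = (2380.00)(110.00) + (5280.00)(110.00) = 842600.00 mm³
ΣAȳ = (2380.00)(35.00) + (5280.00)(82.00) = 516260.00 mm³
x̄ = 842600.00 / 7660.00 = 110.00 mm
ȳ = 516260.00 / 7660.00 = 67.40 mm

x̄ = 110.00 mm, ȳ = 67.40 mm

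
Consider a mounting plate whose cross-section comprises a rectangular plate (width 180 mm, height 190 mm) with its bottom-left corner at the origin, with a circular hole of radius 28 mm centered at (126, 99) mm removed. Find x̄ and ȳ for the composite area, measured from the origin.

x̄ = 87.21 mm, ȳ = 94.69 mm

plate: A = 180 × 190 = 34200.00, centroid at (90.00, 95.00).
hole: A = −π·28² = -2463.01, centroid at (126.00, 99.00).
ΣA = 31736.99 mm², ΣAx̄ = 2767660.91 mm³, ΣAȳ = 3005162.14 mm³.
x̄ = 2767660.91/31736.99 = 87.21 mm; ȳ = 3005162.14/31736.99 = 94.69 mm.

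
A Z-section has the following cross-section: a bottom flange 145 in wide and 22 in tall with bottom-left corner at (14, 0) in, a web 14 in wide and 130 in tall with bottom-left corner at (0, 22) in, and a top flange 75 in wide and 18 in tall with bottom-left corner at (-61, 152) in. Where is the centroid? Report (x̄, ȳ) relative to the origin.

x̄ = 40.40 in, ȳ = 64.59 in

bottom flange: A = 145 × 22 = 3190.00, centroid at (86.50, 11.00).
web: A = 14 × 130 = 1820.00, centroid at (7.00, 87.00).
top flange: A = 75 × 18 = 1350.00, centroid at (-23.50, 161.00).
ΣA = 6360.00 in²
ΣAx̄ = (3190.00)(86.50) + (1820.00)(7.00) + (1350.00)(-23.50) = 256950.00 in³
ΣAȳ = (3190.00)(11.00) + (1820.00)(87.00) + (1350.00)(161.00) = 410780.00 in³
x̄ = 256950.00 / 6360.00 = 40.40 in
ȳ = 410780.00 / 6360.00 = 64.59 in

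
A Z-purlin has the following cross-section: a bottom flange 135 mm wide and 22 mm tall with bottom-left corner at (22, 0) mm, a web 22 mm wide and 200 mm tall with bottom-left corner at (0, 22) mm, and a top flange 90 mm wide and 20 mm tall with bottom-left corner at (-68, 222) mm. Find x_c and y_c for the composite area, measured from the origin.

x_c = 29.75 mm, y_c = 107.64 mm

bottom flange: A = 135 × 22 = 2970.00, centroid at (89.50, 11.00).
web: A = 22 × 200 = 4400.00, centroid at (11.00, 122.00).
top flange: A = 90 × 20 = 1800.00, centroid at (-23.00, 232.00).
ΣA = 9170.00 mm², ΣAx_c = 272815.00 mm³, ΣAy_c = 987070.00 mm³.
x_c = 272815.00/9170.00 = 29.75 mm; y_c = 987070.00/9170.00 = 107.64 mm.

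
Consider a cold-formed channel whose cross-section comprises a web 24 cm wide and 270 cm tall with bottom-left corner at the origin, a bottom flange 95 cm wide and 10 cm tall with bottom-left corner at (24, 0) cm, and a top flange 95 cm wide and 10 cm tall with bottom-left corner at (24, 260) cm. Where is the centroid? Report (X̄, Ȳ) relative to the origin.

web: A = 24 × 270 = 6480.00, centroid at (12.00, 135.00).
bottom flange: A = 95 × 10 = 950.00, centroid at (71.50, 5.00).
top flange: A = 95 × 10 = 950.00, centroid at (71.50, 265.00).
ΣA = 8380.00 cm², ΣAX̄ = 213610.00 cm³, ΣAȲ = 1131300.00 cm³.
X̄ = 213610.00/8380.00 = 25.49 cm; Ȳ = 1131300.00/8380.00 = 135.00 cm.

X̄ = 25.49 cm, Ȳ = 135.00 cm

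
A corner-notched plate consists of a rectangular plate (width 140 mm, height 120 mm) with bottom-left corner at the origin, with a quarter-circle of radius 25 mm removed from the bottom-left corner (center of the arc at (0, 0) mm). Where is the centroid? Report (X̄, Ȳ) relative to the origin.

Part | A | x̄ᵢ | ȳᵢ | A·x̄ᵢ | A·ȳᵢ
plate | 16800.00 | 70.00 | 60.00 | 1176000.00 | 1008000.00
removed quarter-circle | -490.87 | 10.61 | 10.61 | -5208.33 | -5208.33
Σ | 16309.13 |  |  | 1170791.67 | 1002791.67
X̄ = 1170791.67 / 16309.13 = 71.79 mm
Ȳ = 1002791.67 / 16309.13 = 61.49 mm

X̄ = 71.79 mm, Ȳ = 61.49 mm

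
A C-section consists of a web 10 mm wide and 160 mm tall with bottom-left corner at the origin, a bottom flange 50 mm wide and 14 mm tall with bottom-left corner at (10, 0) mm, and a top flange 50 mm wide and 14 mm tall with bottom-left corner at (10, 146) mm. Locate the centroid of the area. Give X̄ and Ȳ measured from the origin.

web: A = 10 × 160 = 1600.00, centroid at (5.00, 80.00).
bottom flange: A = 50 × 14 = 700.00, centroid at (35.00, 7.00).
top flange: A = 50 × 14 = 700.00, centroid at (35.00, 153.00).
ΣA = 3000.00 mm², ΣAX̄ = 57000.00 mm³, ΣAȲ = 240000.00 mm³.
X̄ = 57000.00/3000.00 = 19.00 mm; Ȳ = 240000.00/3000.00 = 80.00 mm.

X̄ = 19.00 mm, Ȳ = 80.00 mm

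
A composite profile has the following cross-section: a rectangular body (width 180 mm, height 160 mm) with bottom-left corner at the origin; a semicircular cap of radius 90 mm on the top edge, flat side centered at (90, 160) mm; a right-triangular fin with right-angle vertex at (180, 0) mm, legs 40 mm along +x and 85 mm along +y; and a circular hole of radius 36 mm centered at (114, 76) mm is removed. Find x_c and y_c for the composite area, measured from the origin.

x_c = 91.99 mm, y_c = 116.58 mm

rectangular body: A = 180 × 160 = 28800.00, centroid at (90.00, 80.00).
semicircular top: A = ½π·90² = 12723.45, centroid at (90.00, 198.20).
triangular fin: A = ½·40·85 = 1700.00, centroid at (193.33, 28.33).
hole: A = −π·36² = -4071.50, centroid at (114.00, 76.00).
ΣA = 39151.95 mm²
ΣAx_c = (28800.00)(90.00) + (12723.45)(90.00) + (1700.00)(193.33) + (-4071.50)(114.00) = 3601625.72 mm³
ΣAy_c = (28800.00)(80.00) + (12723.45)(198.20) + (1700.00)(28.33) + (-4071.50)(76.00) = 4564484.40 mm³
x_c = 3601625.72 / 39151.95 = 91.99 mm
y_c = 4564484.40 / 39151.95 = 116.58 mm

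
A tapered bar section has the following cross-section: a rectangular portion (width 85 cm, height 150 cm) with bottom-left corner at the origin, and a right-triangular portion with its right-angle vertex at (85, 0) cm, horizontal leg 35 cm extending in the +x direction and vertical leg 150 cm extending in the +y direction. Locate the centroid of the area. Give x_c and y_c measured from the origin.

rectangular portion: A = 85 × 150 = 12750.00, centroid at (42.50, 75.00).
triangular portion: A = ½·35·150 = 2625.00, centroid at (96.67, 50.00).
ΣA = 15375.00 cm²
ΣAx_c = (12750.00)(42.50) + (2625.00)(96.67) = 795625.00 cm³
ΣAy_c = (12750.00)(75.00) + (2625.00)(50.00) = 1087500.00 cm³
x_c = 795625.00 / 15375.00 = 51.75 cm
y_c = 1087500.00 / 15375.00 = 70.73 cm

x_c = 51.75 cm, y_c = 70.73 cm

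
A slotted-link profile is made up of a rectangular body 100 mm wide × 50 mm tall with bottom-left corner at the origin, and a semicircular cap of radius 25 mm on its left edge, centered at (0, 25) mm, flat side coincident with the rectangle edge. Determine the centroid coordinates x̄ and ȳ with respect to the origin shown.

x̄ = 40.05 mm, ȳ = 25.00 mm

rectangular body: A = 100 × 50 = 5000.00, centroid at (50.00, 25.00).
semicircular end: A = ½π·25² = 981.75, centroid at (-10.61, 25.00).
ΣA = 5981.75 mm², ΣAx̄ = 239583.33 mm³, ΣAȳ = 149543.69 mm³.
x̄ = 239583.33/5981.75 = 40.05 mm; ȳ = 149543.69/5981.75 = 25.00 mm.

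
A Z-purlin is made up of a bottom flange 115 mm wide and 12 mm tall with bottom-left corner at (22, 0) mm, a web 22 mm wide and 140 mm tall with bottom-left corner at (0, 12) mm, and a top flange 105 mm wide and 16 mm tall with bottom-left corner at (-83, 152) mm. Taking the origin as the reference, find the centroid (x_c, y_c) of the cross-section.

Part | A | x̄ᵢ | ȳᵢ | A·x̄ᵢ | A·ȳᵢ
bottom flange | 1380.00 | 79.50 | 6.00 | 109710.00 | 8280.00
web | 3080.00 | 11.00 | 82.00 | 33880.00 | 252560.00
top flange | 1680.00 | -30.50 | 160.00 | -51240.00 | 268800.00
Σ | 6140.00 |  |  | 92350.00 | 529640.00
x_c = 92350.00 / 6140.00 = 15.04 mm
y_c = 529640.00 / 6140.00 = 86.26 mm

x_c = 15.04 mm, y_c = 86.26 mm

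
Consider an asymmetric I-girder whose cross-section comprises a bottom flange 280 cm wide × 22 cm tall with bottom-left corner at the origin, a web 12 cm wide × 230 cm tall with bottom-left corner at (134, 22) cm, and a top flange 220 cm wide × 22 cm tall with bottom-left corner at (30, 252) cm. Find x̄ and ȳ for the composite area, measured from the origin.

x̄ = 140.00 cm, ȳ = 124.91 cm

bottom flange: A = 280 × 22 = 6160.00, centroid at (140.00, 11.00).
web: A = 12 × 230 = 2760.00, centroid at (140.00, 137.00).
top flange: A = 220 × 22 = 4840.00, centroid at (140.00, 263.00).
ΣA = 13760.00 cm², ΣAx̄ = 1926400.00 cm³, ΣAȳ = 1718800.00 cm³.
x̄ = 1926400.00/13760.00 = 140.00 cm; ȳ = 1718800.00/13760.00 = 124.91 cm.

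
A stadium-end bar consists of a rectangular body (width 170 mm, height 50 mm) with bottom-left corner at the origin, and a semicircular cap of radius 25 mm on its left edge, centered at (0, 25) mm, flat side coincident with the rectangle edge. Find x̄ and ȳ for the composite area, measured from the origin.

rectangular body: A = 170 × 50 = 8500.00, centroid at (85.00, 25.00).
semicircular end: A = ½π·25² = 981.75, centroid at (-10.61, 25.00).
ΣA = 9481.75 mm², ΣAx̄ = 712083.33 mm³, ΣAȳ = 237043.69 mm³.
x̄ = 712083.33/9481.75 = 75.10 mm; ȳ = 237043.69/9481.75 = 25.00 mm.

x̄ = 75.10 mm, ȳ = 25.00 mm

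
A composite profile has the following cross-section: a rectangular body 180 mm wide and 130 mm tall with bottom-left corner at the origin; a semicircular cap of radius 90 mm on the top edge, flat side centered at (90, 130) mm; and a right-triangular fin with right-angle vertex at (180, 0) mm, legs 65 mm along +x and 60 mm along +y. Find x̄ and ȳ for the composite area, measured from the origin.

x̄ = 95.72 mm, ȳ = 97.18 mm

rectangular body: A = 180 × 130 = 23400.00, centroid at (90.00, 65.00).
semicircular top: A = ½π·90² = 12723.45, centroid at (90.00, 168.20).
triangular fin: A = ½·65·60 = 1950.00, centroid at (201.67, 20.00).
ΣA = 38073.45 mm², ΣAx̄ = 3644360.52 mm³, ΣAȳ = 3700048.53 mm³.
x̄ = 3644360.52/38073.45 = 95.72 mm; ȳ = 3700048.53/38073.45 = 97.18 mm.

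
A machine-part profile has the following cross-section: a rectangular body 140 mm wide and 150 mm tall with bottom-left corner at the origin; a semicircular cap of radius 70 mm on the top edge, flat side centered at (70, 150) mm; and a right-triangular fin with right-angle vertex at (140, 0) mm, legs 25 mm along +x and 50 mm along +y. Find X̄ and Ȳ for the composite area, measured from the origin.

X̄ = 71.67 mm, Ȳ = 101.24 mm

Part | A | x̄ᵢ | ȳᵢ | A·x̄ᵢ | A·ȳᵢ
rectangular body | 21000.00 | 70.00 | 75.00 | 1470000.00 | 1575000.00
semicircular top | 7696.90 | 70.00 | 179.71 | 538783.14 | 1383201.97
triangular fin | 625.00 | 148.33 | 16.67 | 92708.33 | 10416.67
Σ | 29321.90 |  |  | 2101491.47 | 2968618.63
X̄ = 2101491.47 / 29321.90 = 71.67 mm
Ȳ = 2968618.63 / 29321.90 = 101.24 mm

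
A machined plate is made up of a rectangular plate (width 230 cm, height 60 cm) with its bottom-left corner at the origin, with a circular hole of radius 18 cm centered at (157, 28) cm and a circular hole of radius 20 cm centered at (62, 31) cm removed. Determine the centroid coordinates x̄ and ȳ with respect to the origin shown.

plate: A = 230 × 60 = 13800.00, centroid at (115.00, 30.00).
hole 1: A = −π·18² = -1017.88, centroid at (157.00, 28.00).
hole 2: A = −π·20² = -1256.64, centroid at (62.00, 31.00).
ΣA = 11525.49 cm², ΣAx̄ = 1349281.97 cm³, ΣAȳ = 346543.72 cm³.
x̄ = 1349281.97/11525.49 = 117.07 cm; ȳ = 346543.72/11525.49 = 30.07 cm.

x̄ = 117.07 cm, ȳ = 30.07 cm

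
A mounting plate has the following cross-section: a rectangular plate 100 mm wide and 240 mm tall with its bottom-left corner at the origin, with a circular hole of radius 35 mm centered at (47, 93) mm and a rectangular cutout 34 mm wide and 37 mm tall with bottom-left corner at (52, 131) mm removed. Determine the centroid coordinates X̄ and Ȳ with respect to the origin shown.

Part | A | x̄ᵢ | ȳᵢ | A·x̄ᵢ | A·ȳᵢ
plate | 24000.00 | 50.00 | 120.00 | 1200000.00 | 2880000.00
hole 1 | -3848.45 | 47.00 | 93.00 | -180877.20 | -357905.94
hole 2 | -1258.00 | 69.00 | 149.50 | -86802.00 | -188071.00
Σ | 18893.55 |  |  | 932320.80 | 2334023.06
X̄ = 932320.80 / 18893.55 = 49.35 mm
Ȳ = 2334023.06 / 18893.55 = 123.54 mm

X̄ = 49.35 mm, Ȳ = 123.54 mm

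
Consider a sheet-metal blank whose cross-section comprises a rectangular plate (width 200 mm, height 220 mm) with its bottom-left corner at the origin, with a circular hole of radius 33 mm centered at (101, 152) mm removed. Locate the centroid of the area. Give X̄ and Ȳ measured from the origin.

X̄ = 99.92 mm, Ȳ = 106.46 mm

Part | A | x̄ᵢ | ȳᵢ | A·x̄ᵢ | A·ȳᵢ
plate | 44000.00 | 100.00 | 110.00 | 4400000.00 | 4840000.00
hole | -3421.19 | 101.00 | 152.00 | -345540.63 | -520021.55
Σ | 40578.81 |  |  | 4054459.37 | 4319978.45
X̄ = 4054459.37 / 40578.81 = 99.92 mm
Ȳ = 4319978.45 / 40578.81 = 106.46 mm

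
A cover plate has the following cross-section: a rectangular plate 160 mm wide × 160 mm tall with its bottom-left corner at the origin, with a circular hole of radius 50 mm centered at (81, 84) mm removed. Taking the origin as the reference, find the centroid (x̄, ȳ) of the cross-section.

Part | A | x̄ᵢ | ȳᵢ | A·x̄ᵢ | A·ȳᵢ
plate | 25600.00 | 80.00 | 80.00 | 2048000.00 | 2048000.00
hole | -7853.98 | 81.00 | 84.00 | -636172.51 | -659734.46
Σ | 17746.02 |  |  | 1411827.49 | 1388265.54
x̄ = 1411827.49 / 17746.02 = 79.56 mm
ȳ = 1388265.54 / 17746.02 = 78.23 mm

x̄ = 79.56 mm, ȳ = 78.23 mm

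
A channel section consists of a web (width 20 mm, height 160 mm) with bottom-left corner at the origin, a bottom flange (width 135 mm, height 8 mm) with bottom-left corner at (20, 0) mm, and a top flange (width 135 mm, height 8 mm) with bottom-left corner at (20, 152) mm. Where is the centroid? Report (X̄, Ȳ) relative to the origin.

web: A = 20 × 160 = 3200.00, centroid at (10.00, 80.00).
bottom flange: A = 135 × 8 = 1080.00, centroid at (87.50, 4.00).
top flange: A = 135 × 8 = 1080.00, centroid at (87.50, 156.00).
ΣA = 5360.00 mm², ΣAX̄ = 221000.00 mm³, ΣAȲ = 428800.00 mm³.
X̄ = 221000.00/5360.00 = 41.23 mm; Ȳ = 428800.00/5360.00 = 80.00 mm.

X̄ = 41.23 mm, Ȳ = 80.00 mm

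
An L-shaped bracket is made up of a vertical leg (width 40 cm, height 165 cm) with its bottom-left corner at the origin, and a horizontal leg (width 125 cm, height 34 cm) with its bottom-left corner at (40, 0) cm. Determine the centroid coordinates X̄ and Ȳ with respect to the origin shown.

vertical leg: A = 40 × 165 = 6600.00, centroid at (20.00, 82.50).
horizontal leg: A = 125 × 34 = 4250.00, centroid at (102.50, 17.00).
ΣA = 10850.00 cm², ΣAX̄ = 567625.00 cm³, ΣAȲ = 616750.00 cm³.
X̄ = 567625.00/10850.00 = 52.32 cm; Ȳ = 616750.00/10850.00 = 56.84 cm.

X̄ = 52.32 cm, Ȳ = 56.84 cm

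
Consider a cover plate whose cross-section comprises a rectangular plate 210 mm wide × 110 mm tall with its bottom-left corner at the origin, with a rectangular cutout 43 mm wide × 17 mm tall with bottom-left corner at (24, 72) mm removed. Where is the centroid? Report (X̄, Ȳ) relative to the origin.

X̄ = 106.94 mm, Ȳ = 54.17 mm

plate: A = 210 × 110 = 23100.00, centroid at (105.00, 55.00).
hole: A = −(43 × 17) = -731.00, centroid at (45.50, 80.50).
ΣA = 22369.00 mm², ΣAX̄ = 2392239.50 mm³, ΣAȲ = 1211654.50 mm³.
X̄ = 2392239.50/22369.00 = 106.94 mm; Ȳ = 1211654.50/22369.00 = 54.17 mm.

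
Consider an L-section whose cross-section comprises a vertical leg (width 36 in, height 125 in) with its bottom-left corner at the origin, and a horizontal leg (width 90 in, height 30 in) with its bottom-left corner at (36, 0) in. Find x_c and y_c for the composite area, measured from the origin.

Part | A | x̄ᵢ | ȳᵢ | A·x̄ᵢ | A·ȳᵢ
vertical leg | 4500.00 | 18.00 | 62.50 | 81000.00 | 281250.00
horizontal leg | 2700.00 | 81.00 | 15.00 | 218700.00 | 40500.00
Σ | 7200.00 |  |  | 299700.00 | 321750.00
x_c = 299700.00 / 7200.00 = 41.62 in
y_c = 321750.00 / 7200.00 = 44.69 in

x_c = 41.62 in, y_c = 44.69 in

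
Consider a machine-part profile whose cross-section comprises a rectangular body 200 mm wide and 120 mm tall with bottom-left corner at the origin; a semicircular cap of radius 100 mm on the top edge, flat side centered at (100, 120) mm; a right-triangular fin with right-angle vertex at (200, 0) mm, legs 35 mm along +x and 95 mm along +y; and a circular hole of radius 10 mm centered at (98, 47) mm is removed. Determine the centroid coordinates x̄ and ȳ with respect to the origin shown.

x̄ = 104.54 mm, ȳ = 98.15 mm

rectangular body: A = 200 × 120 = 24000.00, centroid at (100.00, 60.00).
semicircular top: A = ½π·100² = 15707.96, centroid at (100.00, 162.44).
triangular fin: A = ½·35·95 = 1662.50, centroid at (211.67, 31.67).
hole: A = −π·10² = -314.16, centroid at (98.00, 47.00).
ΣA = 41056.30 mm²
ΣAx̄ = (24000.00)(100.00) + (15707.96)(100.00) + (1662.50)(211.67) + (-314.16)(98.00) = 4291904.55 mm³
ΣAȳ = (24000.00)(60.00) + (15707.96)(162.44) + (1662.50)(31.67) + (-314.16)(47.00) = 4029502.61 mm³
x̄ = 4291904.55 / 41056.30 = 104.54 mm
ȳ = 4029502.61 / 41056.30 = 98.15 mm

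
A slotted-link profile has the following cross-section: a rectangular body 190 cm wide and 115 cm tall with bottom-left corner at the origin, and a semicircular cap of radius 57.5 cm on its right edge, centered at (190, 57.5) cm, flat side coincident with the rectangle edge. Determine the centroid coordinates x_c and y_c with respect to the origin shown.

rectangular body: A = 190 × 115 = 21850.00, centroid at (95.00, 57.50).
semicircular end: A = ½π·57.5² = 5193.45, centroid at (214.40, 57.50).
ΣA = 27043.45 cm², ΣAx_c = 3189244.20 cm³, ΣAy_c = 1554998.11 cm³.
x_c = 3189244.20/27043.45 = 117.93 cm; y_c = 1554998.11/27043.45 = 57.50 cm.

x_c = 117.93 cm, y_c = 57.50 cm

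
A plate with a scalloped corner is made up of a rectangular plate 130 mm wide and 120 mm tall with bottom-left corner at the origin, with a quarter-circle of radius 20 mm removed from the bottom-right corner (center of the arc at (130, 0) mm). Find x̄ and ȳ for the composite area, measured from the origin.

x̄ = 63.84 mm, ȳ = 61.06 mm

plate: A = 130 × 120 = 15600.00, centroid at (65.00, 60.00).
removed quarter-circle: A = −¼π·20² = -314.16, centroid at (121.51, 8.49).
ΣA = 15285.84 mm², ΣAx̄ = 975825.96 mm³, ΣAȳ = 933333.33 mm³.
x̄ = 975825.96/15285.84 = 63.84 mm; ȳ = 933333.33/15285.84 = 61.06 mm.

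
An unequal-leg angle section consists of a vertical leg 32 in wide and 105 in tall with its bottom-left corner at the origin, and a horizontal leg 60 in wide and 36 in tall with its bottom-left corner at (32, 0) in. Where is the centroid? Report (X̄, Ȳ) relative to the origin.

vertical leg: A = 32 × 105 = 3360.00, centroid at (16.00, 52.50).
horizontal leg: A = 60 × 36 = 2160.00, centroid at (62.00, 18.00).
ΣA = 5520.00 in²
ΣAX̄ = (3360.00)(16.00) + (2160.00)(62.00) = 187680.00 in³
ΣAȲ = (3360.00)(52.50) + (2160.00)(18.00) = 215280.00 in³
X̄ = 187680.00 / 5520.00 = 34.00 in
Ȳ = 215280.00 / 5520.00 = 39.00 in

X̄ = 34.00 in, Ȳ = 39.00 in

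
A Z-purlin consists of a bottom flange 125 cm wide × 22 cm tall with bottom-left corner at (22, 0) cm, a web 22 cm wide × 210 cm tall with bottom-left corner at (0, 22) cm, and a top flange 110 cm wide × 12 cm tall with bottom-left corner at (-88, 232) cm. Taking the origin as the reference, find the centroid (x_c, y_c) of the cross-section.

bottom flange: A = 125 × 22 = 2750.00, centroid at (84.50, 11.00).
web: A = 22 × 210 = 4620.00, centroid at (11.00, 127.00).
top flange: A = 110 × 12 = 1320.00, centroid at (-33.00, 238.00).
ΣA = 8690.00 cm², ΣAx_c = 239635.00 cm³, ΣAy_c = 931150.00 cm³.
x_c = 239635.00/8690.00 = 27.58 cm; y_c = 931150.00/8690.00 = 107.15 cm.

x_c = 27.58 cm, y_c = 107.15 cm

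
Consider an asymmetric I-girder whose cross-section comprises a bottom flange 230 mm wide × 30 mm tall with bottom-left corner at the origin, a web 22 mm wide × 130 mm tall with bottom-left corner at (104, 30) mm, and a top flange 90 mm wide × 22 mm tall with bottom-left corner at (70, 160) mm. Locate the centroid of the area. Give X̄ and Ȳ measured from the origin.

X̄ = 115.00 mm, Ȳ = 60.80 mm

Part | A | x̄ᵢ | ȳᵢ | A·x̄ᵢ | A·ȳᵢ
bottom flange | 6900.00 | 115.00 | 15.00 | 793500.00 | 103500.00
web | 2860.00 | 115.00 | 95.00 | 328900.00 | 271700.00
top flange | 1980.00 | 115.00 | 171.00 | 227700.00 | 338580.00
Σ | 11740.00 |  |  | 1350100.00 | 713780.00
X̄ = 1350100.00 / 11740.00 = 115.00 mm
Ȳ = 713780.00 / 11740.00 = 60.80 mm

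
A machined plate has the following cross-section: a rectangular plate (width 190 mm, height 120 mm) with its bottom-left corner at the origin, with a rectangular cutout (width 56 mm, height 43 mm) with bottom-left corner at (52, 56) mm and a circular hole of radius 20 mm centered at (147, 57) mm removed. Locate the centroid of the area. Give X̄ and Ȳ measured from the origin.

plate: A = 190 × 120 = 22800.00, centroid at (95.00, 60.00).
hole 1: A = −(56 × 43) = -2408.00, centroid at (80.00, 77.50).
hole 2: A = −π·20² = -1256.64, centroid at (147.00, 57.00).
ΣA = 19135.36 mm², ΣAX̄ = 1788634.35 mm³, ΣAȲ = 1109751.69 mm³.
X̄ = 1788634.35/19135.36 = 93.47 mm; Ȳ = 1109751.69/19135.36 = 57.99 mm.

X̄ = 93.47 mm, Ȳ = 57.99 mm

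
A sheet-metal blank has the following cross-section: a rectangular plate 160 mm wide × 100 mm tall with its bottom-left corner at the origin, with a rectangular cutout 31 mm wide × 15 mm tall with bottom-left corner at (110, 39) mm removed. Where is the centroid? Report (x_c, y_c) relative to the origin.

plate: A = 160 × 100 = 16000.00, centroid at (80.00, 50.00).
hole: A = −(31 × 15) = -465.00, centroid at (125.50, 46.50).
ΣA = 15535.00 mm²
ΣAx_c = (16000.00)(80.00) + (-465.00)(125.50) = 1221642.50 mm³
ΣAy_c = (16000.00)(50.00) + (-465.00)(46.50) = 778377.50 mm³
x_c = 1221642.50 / 15535.00 = 78.64 mm
y_c = 778377.50 / 15535.00 = 50.10 mm

x_c = 78.64 mm, y_c = 50.10 mm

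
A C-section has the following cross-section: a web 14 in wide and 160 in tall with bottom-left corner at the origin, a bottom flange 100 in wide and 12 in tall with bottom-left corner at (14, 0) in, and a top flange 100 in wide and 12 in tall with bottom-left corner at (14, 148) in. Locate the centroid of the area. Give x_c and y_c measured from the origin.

Part | A | x̄ᵢ | ȳᵢ | A·x̄ᵢ | A·ȳᵢ
web | 2240.00 | 7.00 | 80.00 | 15680.00 | 179200.00
bottom flange | 1200.00 | 64.00 | 6.00 | 76800.00 | 7200.00
top flange | 1200.00 | 64.00 | 154.00 | 76800.00 | 184800.00
Σ | 4640.00 |  |  | 169280.00 | 371200.00
x_c = 169280.00 / 4640.00 = 36.48 in
y_c = 371200.00 / 4640.00 = 80.00 in

x_c = 36.48 in, y_c = 80.00 in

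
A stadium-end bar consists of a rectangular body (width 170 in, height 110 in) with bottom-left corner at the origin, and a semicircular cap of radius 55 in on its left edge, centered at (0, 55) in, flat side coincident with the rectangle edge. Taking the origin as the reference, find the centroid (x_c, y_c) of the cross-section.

rectangular body: A = 170 × 110 = 18700.00, centroid at (85.00, 55.00).
semicircular end: A = ½π·55² = 4751.66, centroid at (-23.34, 55.00).
ΣA = 23451.66 in²
ΣAx_c = (18700.00)(85.00) + (4751.66)(-23.34) = 1478583.33 in³
ΣAy_c = (18700.00)(55.00) + (4751.66)(55.00) = 1289841.24 in³
x_c = 1478583.33 / 23451.66 = 63.05 in
y_c = 1289841.24 / 23451.66 = 55.00 in

x_c = 63.05 in, y_c = 55.00 in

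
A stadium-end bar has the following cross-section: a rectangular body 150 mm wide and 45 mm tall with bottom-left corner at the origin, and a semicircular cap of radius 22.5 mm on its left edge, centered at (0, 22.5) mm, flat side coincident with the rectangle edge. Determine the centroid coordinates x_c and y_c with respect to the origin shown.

x_c = 66.09 mm, y_c = 22.50 mm

rectangular body: A = 150 × 45 = 6750.00, centroid at (75.00, 22.50).
semicircular end: A = ½π·22.5² = 795.22, centroid at (-9.55, 22.50).
ΣA = 7545.22 mm²
ΣAx_c = (6750.00)(75.00) + (795.22)(-9.55) = 498656.25 mm³
ΣAy_c = (6750.00)(22.50) + (795.22)(22.50) = 169767.35 mm³
x_c = 498656.25 / 7545.22 = 66.09 mm
y_c = 169767.35 / 7545.22 = 22.50 mm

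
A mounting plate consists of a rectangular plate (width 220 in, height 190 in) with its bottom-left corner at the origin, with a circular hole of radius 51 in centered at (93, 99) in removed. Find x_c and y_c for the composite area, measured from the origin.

x_c = 114.13 in, y_c = 94.03 in

plate: A = 220 × 190 = 41800.00, centroid at (110.00, 95.00).
hole: A = −π·51² = -8171.28, centroid at (93.00, 99.00).
ΣA = 33628.72 in²
ΣAx_c = (41800.00)(110.00) + (-8171.28)(93.00) = 3838070.73 in³
ΣAy_c = (41800.00)(95.00) + (-8171.28)(99.00) = 3162043.03 in³
x_c = 3838070.73 / 33628.72 = 114.13 in
y_c = 3162043.03 / 33628.72 = 94.03 in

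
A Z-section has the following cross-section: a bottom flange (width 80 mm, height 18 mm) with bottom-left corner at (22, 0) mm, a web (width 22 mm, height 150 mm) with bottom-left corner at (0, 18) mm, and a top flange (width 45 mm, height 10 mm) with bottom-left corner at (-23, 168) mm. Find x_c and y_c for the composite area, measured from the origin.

bottom flange: A = 80 × 18 = 1440.00, centroid at (62.00, 9.00).
web: A = 22 × 150 = 3300.00, centroid at (11.00, 93.00).
top flange: A = 45 × 10 = 450.00, centroid at (-0.50, 173.00).
ΣA = 5190.00 mm²
ΣAx_c = (1440.00)(62.00) + (3300.00)(11.00) + (450.00)(-0.50) = 125355.00 mm³
ΣAy_c = (1440.00)(9.00) + (3300.00)(93.00) + (450.00)(173.00) = 397710.00 mm³
x_c = 125355.00 / 5190.00 = 24.15 mm
y_c = 397710.00 / 5190.00 = 76.63 mm

x_c = 24.15 mm, y_c = 76.63 mm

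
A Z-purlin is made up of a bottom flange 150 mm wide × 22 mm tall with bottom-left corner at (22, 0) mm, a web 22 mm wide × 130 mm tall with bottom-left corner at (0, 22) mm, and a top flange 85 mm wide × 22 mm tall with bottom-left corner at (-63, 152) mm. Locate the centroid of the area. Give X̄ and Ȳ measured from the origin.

X̄ = 39.01 mm, Ȳ = 73.47 mm

Part | A | x̄ᵢ | ȳᵢ | A·x̄ᵢ | A·ȳᵢ
bottom flange | 3300.00 | 97.00 | 11.00 | 320100.00 | 36300.00
web | 2860.00 | 11.00 | 87.00 | 31460.00 | 248820.00
top flange | 1870.00 | -20.50 | 163.00 | -38335.00 | 304810.00
Σ | 8030.00 |  |  | 313225.00 | 589930.00
X̄ = 313225.00 / 8030.00 = 39.01 mm
Ȳ = 589930.00 / 8030.00 = 73.47 mm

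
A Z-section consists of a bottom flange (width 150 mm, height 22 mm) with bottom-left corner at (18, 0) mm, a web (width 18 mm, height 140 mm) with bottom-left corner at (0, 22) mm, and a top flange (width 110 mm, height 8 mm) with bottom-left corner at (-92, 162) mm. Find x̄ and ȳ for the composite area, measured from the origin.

bottom flange: A = 150 × 22 = 3300.00, centroid at (93.00, 11.00).
web: A = 18 × 140 = 2520.00, centroid at (9.00, 92.00).
top flange: A = 110 × 8 = 880.00, centroid at (-37.00, 166.00).
ΣA = 6700.00 mm²
ΣAx̄ = (3300.00)(93.00) + (2520.00)(9.00) + (880.00)(-37.00) = 297020.00 mm³
ΣAȳ = (3300.00)(11.00) + (2520.00)(92.00) + (880.00)(166.00) = 414220.00 mm³
x̄ = 297020.00 / 6700.00 = 44.33 mm
ȳ = 414220.00 / 6700.00 = 61.82 mm

x̄ = 44.33 mm, ȳ = 61.82 mm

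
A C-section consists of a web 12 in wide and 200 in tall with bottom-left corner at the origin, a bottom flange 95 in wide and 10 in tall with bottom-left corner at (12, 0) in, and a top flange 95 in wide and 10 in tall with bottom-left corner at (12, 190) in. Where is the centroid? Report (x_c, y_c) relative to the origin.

x_c = 29.64 in, y_c = 100.00 in

web: A = 12 × 200 = 2400.00, centroid at (6.00, 100.00).
bottom flange: A = 95 × 10 = 950.00, centroid at (59.50, 5.00).
top flange: A = 95 × 10 = 950.00, centroid at (59.50, 195.00).
ΣA = 4300.00 in²
ΣAx_c = (2400.00)(6.00) + (950.00)(59.50) + (950.00)(59.50) = 127450.00 in³
ΣAy_c = (2400.00)(100.00) + (950.00)(5.00) + (950.00)(195.00) = 430000.00 in³
x_c = 127450.00 / 4300.00 = 29.64 in
y_c = 430000.00 / 4300.00 = 100.00 in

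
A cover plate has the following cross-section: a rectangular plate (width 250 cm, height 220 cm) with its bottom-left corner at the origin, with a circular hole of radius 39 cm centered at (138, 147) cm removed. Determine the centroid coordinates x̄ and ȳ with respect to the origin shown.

x̄ = 123.76 cm, ȳ = 106.48 cm

Part | A | x̄ᵢ | ȳᵢ | A·x̄ᵢ | A·ȳᵢ
plate | 55000.00 | 125.00 | 110.00 | 6875000.00 | 6050000.00
hole | -4778.36 | 138.00 | 147.00 | -659414.01 | -702419.28
Σ | 50221.64 |  |  | 6215585.99 | 5347580.72
x̄ = 6215585.99 / 50221.64 = 123.76 cm
ȳ = 5347580.72 / 50221.64 = 106.48 cm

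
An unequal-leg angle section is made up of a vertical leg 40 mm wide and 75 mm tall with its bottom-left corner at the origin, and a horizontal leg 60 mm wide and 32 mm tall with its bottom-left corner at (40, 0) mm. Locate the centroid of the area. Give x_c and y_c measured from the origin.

vertical leg: A = 40 × 75 = 3000.00, centroid at (20.00, 37.50).
horizontal leg: A = 60 × 32 = 1920.00, centroid at (70.00, 16.00).
ΣA = 4920.00 mm², ΣAx_c = 194400.00 mm³, ΣAy_c = 143220.00 mm³.
x_c = 194400.00/4920.00 = 39.51 mm; y_c = 143220.00/4920.00 = 29.11 mm.

x_c = 39.51 mm, y_c = 29.11 mm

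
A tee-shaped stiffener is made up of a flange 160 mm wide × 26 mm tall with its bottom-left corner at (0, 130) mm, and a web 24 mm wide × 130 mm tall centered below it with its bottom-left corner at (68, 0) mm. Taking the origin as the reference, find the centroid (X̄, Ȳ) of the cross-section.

X̄ = 80.00 mm, Ȳ = 109.57 mm

Part | A | x̄ᵢ | ȳᵢ | A·x̄ᵢ | A·ȳᵢ
web | 3120.00 | 80.00 | 65.00 | 249600.00 | 202800.00
flange | 4160.00 | 80.00 | 143.00 | 332800.00 | 594880.00
Σ | 7280.00 |  |  | 582400.00 | 797680.00
X̄ = 582400.00 / 7280.00 = 80.00 mm
Ȳ = 797680.00 / 7280.00 = 109.57 mm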